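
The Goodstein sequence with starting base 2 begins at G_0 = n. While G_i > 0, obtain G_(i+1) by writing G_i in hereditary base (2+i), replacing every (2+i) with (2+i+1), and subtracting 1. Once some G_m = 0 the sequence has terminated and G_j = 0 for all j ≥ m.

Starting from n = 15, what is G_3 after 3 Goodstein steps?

18752

base 2: 15 = 2^(2 + 1) + 2^2 + 2 + 1; at 3: 3^(3 + 1) + 3^3 + 3 + 1 = 112; next = 111
base 3: 111 = 3^(3 + 1) + 3^3 + 3; at 4: 4^(4 + 1) + 4^4 + 4 = 1284; next = 1283
base 4: 1283 = 4^(4 + 1) + 4^4 + 3; at 5: 5^(5 + 1) + 5^5 + 3 = 18753; next = 18752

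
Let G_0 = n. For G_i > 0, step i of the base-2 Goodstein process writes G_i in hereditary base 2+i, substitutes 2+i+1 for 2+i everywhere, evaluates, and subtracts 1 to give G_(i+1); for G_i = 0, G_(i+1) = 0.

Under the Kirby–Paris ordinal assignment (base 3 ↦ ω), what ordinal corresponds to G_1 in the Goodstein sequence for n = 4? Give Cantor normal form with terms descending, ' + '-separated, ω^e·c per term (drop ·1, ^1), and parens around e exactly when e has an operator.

ω^2·2 + ω·2 + 2

4 —HB2→ 2^2 —bump→ 3^3 = 27 —(−1)→ 26
26 —HB3→ 2·3^2 + 2·3 + 2 —bump→ 2·4^2 + 2·4 + 2 = 42 —(−1)→ 41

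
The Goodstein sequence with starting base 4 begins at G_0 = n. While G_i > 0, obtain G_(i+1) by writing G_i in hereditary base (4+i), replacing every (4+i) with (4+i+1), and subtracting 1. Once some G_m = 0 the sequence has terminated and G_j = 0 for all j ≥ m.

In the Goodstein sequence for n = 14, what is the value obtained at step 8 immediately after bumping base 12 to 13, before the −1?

27

base 4: 14 = 3·4 + 2; at 5: 3·5 + 2 = 17; next = 16
base 5: 16 = 3·5 + 1; at 6: 3·6 + 1 = 19; next = 18
base 6: 18 = 3·6; at 7: 3·7 = 21; next = 20
base 7: 20 = 2·7 + 6; at 8: 2·8 + 6 = 22; next = 21
base 8: 21 = 2·8 + 5; at 9: 2·9 + 5 = 23; next = 22
base 9: 22 = 2·9 + 4; at 10: 2·10 + 4 = 24; next = 23
base 10: 23 = 2·10 + 3; at 11: 2·11 + 3 = 25; next = 24
base 11: 24 = 2·11 + 2; at 12: 2·12 + 2 = 26; next = 25
base 12: 25 = 2·12 + 1; at 13: 2·13 + 1 = 27; next = 26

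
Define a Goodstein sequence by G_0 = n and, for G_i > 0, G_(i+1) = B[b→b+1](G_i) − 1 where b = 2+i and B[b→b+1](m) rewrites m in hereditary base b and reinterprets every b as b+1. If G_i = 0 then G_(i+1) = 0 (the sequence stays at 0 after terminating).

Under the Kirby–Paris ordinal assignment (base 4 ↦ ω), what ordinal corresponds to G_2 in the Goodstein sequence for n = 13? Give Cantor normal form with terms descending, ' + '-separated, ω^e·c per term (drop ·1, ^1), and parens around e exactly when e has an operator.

ω^(ω + 1) + ω^3·3 + ω^2·3 + ω·3 + 3

step 0: 13 = 2^(2 + 1) + 2^2 + 1; sub 3 for 2: 3^(3 + 1) + 3^3 + 1; = 109; G_1 = 109−1 = 108
step 1: 108 = 3^(3 + 1) + 3^3; sub 4 for 3: 4^(4 + 1) + 4^4; = 1280; G_2 = 1280−1 = 1279
step 2: 1279 = 4^(4 + 1) + 3·4^3 + 3·4^2 + 3·4 + 3; sub 5 for 4: 5^(5 + 1) + 3·5^3 + 3·5^2 + 3·5 + 3; = 16093; G_3 = 16093−1 = 16092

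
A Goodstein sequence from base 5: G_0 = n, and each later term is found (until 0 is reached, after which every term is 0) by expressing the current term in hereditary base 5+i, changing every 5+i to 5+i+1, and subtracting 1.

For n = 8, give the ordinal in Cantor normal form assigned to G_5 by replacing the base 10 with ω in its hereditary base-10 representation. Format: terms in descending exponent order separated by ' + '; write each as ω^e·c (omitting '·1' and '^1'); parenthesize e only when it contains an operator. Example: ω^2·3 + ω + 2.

7

step 0: 8 = 5 + 3; sub 6 for 5: 6 + 3; = 9; G_1 = 9−1 = 8
step 1: 8 = 6 + 2; sub 7 for 6: 7 + 2; = 9; G_2 = 9−1 = 8
step 2: 8 = 7 + 1; sub 8 for 7: 8 + 1; = 9; G_3 = 9−1 = 8
step 3: 8 = 8; sub 9 for 8: 9; = 9; G_4 = 9−1 = 8
step 4: 8 = 8; sub 10 for 9: 8; = 8; G_5 = 8−1 = 7
step 5: 7 = 7; sub 11 for 10: 7; = 7; G_6 = 7−1 = 6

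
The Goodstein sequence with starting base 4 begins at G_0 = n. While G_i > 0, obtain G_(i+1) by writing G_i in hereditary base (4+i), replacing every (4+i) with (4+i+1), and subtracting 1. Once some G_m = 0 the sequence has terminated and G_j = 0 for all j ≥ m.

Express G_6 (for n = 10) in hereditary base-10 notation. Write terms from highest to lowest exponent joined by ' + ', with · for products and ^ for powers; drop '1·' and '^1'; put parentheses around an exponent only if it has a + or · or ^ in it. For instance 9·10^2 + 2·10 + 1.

10 + 3

G_0=10  [base 4] 2·4 + 2  →[4↦5]→  2·5 + 2 = 12  −1 ⇒ G_1=11
G_1=11  [base 5] 2·5 + 1  →[5↦6]→  2·6 + 1 = 13  −1 ⇒ G_2=12
G_2=12  [base 6] 2·6  →[6↦7]→  2·7 = 14  −1 ⇒ G_3=13
G_3=13  [base 7] 7 + 6  →[7↦8]→  8 + 6 = 14  −1 ⇒ G_4=13
G_4=13  [base 8] 8 + 5  →[8↦9]→  9 + 5 = 14  −1 ⇒ G_5=13
G_5=13  [base 9] 9 + 4  →[9↦10]→  10 + 4 = 14  −1 ⇒ G_6=13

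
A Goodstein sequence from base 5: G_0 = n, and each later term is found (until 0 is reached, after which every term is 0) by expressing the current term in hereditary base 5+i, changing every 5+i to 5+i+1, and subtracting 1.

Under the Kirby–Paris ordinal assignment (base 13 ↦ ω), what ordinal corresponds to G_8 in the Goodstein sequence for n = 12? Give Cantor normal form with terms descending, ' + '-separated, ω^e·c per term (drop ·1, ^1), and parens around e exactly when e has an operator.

G_0 = 12. HB_5(12) = 2·5 + 2. Bump = 14. G_1 = 13.
G_1 = 13. HB_6(13) = 2·6 + 1. Bump = 15. G_2 = 14.
G_2 = 14. HB_7(14) = 2·7. Bump = 16. G_3 = 15.
G_3 = 15. HB_8(15) = 8 + 7. Bump = 16. G_4 = 15.
G_4 = 15. HB_9(15) = 9 + 6. Bump = 16. G_5 = 15.
G_5 = 15. HB_10(15) = 10 + 5. Bump = 16. G_6 = 15.
G_6 = 15. HB_11(15) = 11 + 4. Bump = 16. G_7 = 15.
G_7 = 15. HB_12(15) = 12 + 3. Bump = 16. G_8 = 15.
G_8 = 15. HB_13(15) = 13 + 2. Bump = 16. G_9 = 15.

ω + 2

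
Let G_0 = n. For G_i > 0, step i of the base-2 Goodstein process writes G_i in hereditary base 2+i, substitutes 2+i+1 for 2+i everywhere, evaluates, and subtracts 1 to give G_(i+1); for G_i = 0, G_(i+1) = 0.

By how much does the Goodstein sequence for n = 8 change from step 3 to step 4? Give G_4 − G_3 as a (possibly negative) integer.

G_0=8  [base 2] 2^(2 + 1)  →[2↦3]→  3^(3 + 1) = 81  −1 ⇒ G_1=80
G_1=80  [base 3] 2·3^3 + 2·3^2 + 2·3 + 2  →[3↦4]→  2·4^4 + 2·4^2 + 2·4 + 2 = 554  −1 ⇒ G_2=553
G_2=553  [base 4] 2·4^4 + 2·4^2 + 2·4 + 1  →[4↦5]→  2·5^5 + 2·5^2 + 2·5 + 1 = 6311  −1 ⇒ G_3=6310
G_3=6310  [base 5] 2·5^5 + 2·5^2 + 2·5  →[5↦6]→  2·6^6 + 2·6^2 + 2·6 = 93396  −1 ⇒ G_4=93395

87085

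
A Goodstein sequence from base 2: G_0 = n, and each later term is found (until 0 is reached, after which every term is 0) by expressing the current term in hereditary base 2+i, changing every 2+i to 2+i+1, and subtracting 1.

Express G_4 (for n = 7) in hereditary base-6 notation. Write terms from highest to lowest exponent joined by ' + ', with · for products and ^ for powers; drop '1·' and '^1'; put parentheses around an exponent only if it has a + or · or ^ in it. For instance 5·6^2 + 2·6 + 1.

(0) 7|_2 = 2^2 + 2 + 1 ↦ 3^3 + 3 + 1|_3 = 31 ⇒ 30
(1) 30|_3 = 3^3 + 3 ↦ 4^4 + 4|_4 = 260 ⇒ 259
(2) 259|_4 = 4^4 + 3 ↦ 5^5 + 3|_5 = 3128 ⇒ 3127
(3) 3127|_5 = 5^5 + 2 ↦ 6^6 + 2|_6 = 46658 ⇒ 46657
(4) 46657|_6 = 6^6 + 1 ↦ 7^7 + 1|_7 = 823544 ⇒ 823543

6^6 + 1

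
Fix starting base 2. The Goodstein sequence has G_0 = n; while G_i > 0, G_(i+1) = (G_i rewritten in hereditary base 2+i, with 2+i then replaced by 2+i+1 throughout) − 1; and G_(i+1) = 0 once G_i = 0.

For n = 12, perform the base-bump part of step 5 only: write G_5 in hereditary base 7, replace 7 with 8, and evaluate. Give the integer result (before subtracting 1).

(0) 12|_2 = 2^(2 + 1) + 2^2 ↦ 3^(3 + 1) + 3^3|_3 = 108 ⇒ 107
(1) 107|_3 = 3^(3 + 1) + 2·3^2 + 2·3 + 2 ↦ 4^(4 + 1) + 2·4^2 + 2·4 + 2|_4 = 1066 ⇒ 1065
(2) 1065|_4 = 4^(4 + 1) + 2·4^2 + 2·4 + 1 ↦ 5^(5 + 1) + 2·5^2 + 2·5 + 1|_5 = 15686 ⇒ 15685
(3) 15685|_5 = 5^(5 + 1) + 2·5^2 + 2·5 ↦ 6^(6 + 1) + 2·6^2 + 2·6|_6 = 280020 ⇒ 280019
(4) 280019|_6 = 6^(6 + 1) + 2·6^2 + 6 + 5 ↦ 7^(7 + 1) + 2·7^2 + 7 + 5|_7 = 5764911 ⇒ 5764910

134217868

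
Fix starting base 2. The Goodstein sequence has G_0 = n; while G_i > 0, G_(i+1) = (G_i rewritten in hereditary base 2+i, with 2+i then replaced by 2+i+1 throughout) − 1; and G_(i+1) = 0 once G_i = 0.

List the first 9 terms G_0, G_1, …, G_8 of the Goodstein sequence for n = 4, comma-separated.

4, 26, 41, 60, 83, 109, 139, 173, 211

step 0: 4 = 2^2; sub 3 for 2: 3^3; = 27; G_1 = 27−1 = 26
step 1: 26 = 2·3^2 + 2·3 + 2; sub 4 for 3: 2·4^2 + 2·4 + 2; = 42; G_2 = 42−1 = 41
step 2: 41 = 2·4^2 + 2·4 + 1; sub 5 for 4: 2·5^2 + 2·5 + 1; = 61; G_3 = 61−1 = 60
step 3: 60 = 2·5^2 + 2·5; sub 6 for 5: 2·6^2 + 2·6; = 84; G_4 = 84−1 = 83
step 4: 83 = 2·6^2 + 6 + 5; sub 7 for 6: 2·7^2 + 7 + 5; = 110; G_5 = 110−1 = 109
step 5: 109 = 2·7^2 + 7 + 4; sub 8 for 7: 2·8^2 + 8 + 4; = 140; G_6 = 140−1 = 139
step 6: 139 = 2·8^2 + 8 + 3; sub 9 for 8: 2·9^2 + 9 + 3; = 174; G_7 = 174−1 = 173
step 7: 173 = 2·9^2 + 9 + 2; sub 10 for 9: 2·10^2 + 10 + 2; = 212; G_8 = 212−1 = 211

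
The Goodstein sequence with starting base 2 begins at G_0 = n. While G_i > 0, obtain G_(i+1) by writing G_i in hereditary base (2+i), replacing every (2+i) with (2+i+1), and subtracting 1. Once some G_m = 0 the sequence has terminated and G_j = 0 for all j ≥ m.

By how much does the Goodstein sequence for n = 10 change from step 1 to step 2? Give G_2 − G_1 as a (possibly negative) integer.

i=0: 10 = 2^(2 + 1) + 2 (b=2); 2→3: 3^(3 + 1) + 3 = 84; 84−1 = 83
i=1: 83 = 3^(3 + 1) + 2 (b=3); 3→4: 4^(4 + 1) + 2 = 1026; 1026−1 = 1025

942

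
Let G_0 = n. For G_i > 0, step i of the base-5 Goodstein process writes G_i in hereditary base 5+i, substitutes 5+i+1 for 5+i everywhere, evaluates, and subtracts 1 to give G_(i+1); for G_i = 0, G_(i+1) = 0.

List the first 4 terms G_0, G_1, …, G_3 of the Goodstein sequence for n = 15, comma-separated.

15, 17, 18, 19

(0) 15|_5 = 3·5 ↦ 3·6|_6 = 18 ⇒ 17
(1) 17|_6 = 2·6 + 5 ↦ 2·7 + 5|_7 = 19 ⇒ 18
(2) 18|_7 = 2·7 + 4 ↦ 2·8 + 4|_8 = 20 ⇒ 19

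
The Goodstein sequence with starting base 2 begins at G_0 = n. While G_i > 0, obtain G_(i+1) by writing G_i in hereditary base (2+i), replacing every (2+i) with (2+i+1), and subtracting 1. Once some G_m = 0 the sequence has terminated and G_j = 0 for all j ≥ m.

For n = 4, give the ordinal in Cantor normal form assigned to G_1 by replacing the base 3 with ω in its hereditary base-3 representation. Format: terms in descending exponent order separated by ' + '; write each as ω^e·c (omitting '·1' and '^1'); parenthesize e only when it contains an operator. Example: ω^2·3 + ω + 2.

ω^2·2 + ω·2 + 2

G_0=4  [base 2] 2^2  →[2↦3]→  3^3 = 27  −1 ⇒ G_1=26
G_1=26  [base 3] 2·3^2 + 2·3 + 2  →[3↦4]→  2·4^2 + 2·4 + 2 = 42  −1 ⇒ G_2=41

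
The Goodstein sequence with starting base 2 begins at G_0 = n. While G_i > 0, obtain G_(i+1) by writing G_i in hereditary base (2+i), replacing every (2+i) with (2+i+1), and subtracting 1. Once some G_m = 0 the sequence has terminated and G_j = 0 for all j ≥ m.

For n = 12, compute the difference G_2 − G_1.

[0] 12 ≡ 2^(2 + 1) + 2^2 (base 2). Lift 3: 108. −1: 107.
[1] 107 ≡ 3^(3 + 1) + 2·3^2 + 2·3 + 2 (base 3). Lift 4: 1066. −1: 1065.

958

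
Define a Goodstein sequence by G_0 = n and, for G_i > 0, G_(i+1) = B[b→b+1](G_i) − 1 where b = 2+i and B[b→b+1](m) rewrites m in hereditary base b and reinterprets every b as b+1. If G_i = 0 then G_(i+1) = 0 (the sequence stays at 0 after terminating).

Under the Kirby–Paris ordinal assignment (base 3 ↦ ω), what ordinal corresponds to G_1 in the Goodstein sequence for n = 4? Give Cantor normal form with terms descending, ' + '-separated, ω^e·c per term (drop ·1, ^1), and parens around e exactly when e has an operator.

ω^2·2 + ω·2 + 2

G_0=4  [base 2] 2^2  →[2↦3]→  3^3 = 27  −1 ⇒ G_1=26
G_1=26  [base 3] 2·3^2 + 2·3 + 2  →[3↦4]→  2·4^2 + 2·4 + 2 = 42  −1 ⇒ G_2=41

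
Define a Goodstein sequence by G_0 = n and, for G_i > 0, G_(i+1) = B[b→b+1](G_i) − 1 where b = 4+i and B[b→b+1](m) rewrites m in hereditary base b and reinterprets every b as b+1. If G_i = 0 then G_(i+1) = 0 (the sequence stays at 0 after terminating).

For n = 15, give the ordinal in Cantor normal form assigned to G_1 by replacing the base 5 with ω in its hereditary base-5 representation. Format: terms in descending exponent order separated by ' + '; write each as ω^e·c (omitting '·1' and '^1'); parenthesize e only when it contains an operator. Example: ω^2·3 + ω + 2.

step 0: 15 = 3·4 + 3; sub 5 for 4: 3·5 + 3; = 18; G_1 = 18−1 = 17
step 1: 17 = 3·5 + 2; sub 6 for 5: 3·6 + 2; = 20; G_2 = 20−1 = 19

ω·3 + 2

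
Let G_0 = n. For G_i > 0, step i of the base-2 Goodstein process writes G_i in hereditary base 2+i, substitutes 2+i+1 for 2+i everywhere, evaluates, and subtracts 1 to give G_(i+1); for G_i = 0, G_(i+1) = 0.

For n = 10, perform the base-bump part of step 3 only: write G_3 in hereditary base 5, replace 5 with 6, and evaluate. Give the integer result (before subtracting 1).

G_0=10  [base 2] 2^(2 + 1) + 2  →[2↦3]→  3^(3 + 1) + 3 = 84  −1 ⇒ G_1=83
G_1=83  [base 3] 3^(3 + 1) + 2  →[3↦4]→  4^(4 + 1) + 2 = 1026  −1 ⇒ G_2=1025
G_2=1025  [base 4] 4^(4 + 1) + 1  →[4↦5]→  5^(5 + 1) + 1 = 15626  −1 ⇒ G_3=15625
G_3=15625  [base 5] 5^(5 + 1)  →[5↦6]→  6^(6 + 1) = 279936  −1 ⇒ G_4=279935

279936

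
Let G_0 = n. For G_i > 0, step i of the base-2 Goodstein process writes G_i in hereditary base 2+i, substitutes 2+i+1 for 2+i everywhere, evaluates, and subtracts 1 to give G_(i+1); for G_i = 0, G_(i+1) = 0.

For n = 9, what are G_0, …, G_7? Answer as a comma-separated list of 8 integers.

9, 81, 1023, 9842, 140743, 2471826, 50333399, 1162263921

G_0=9  [base 2] 2^(2 + 1) + 1  →[2↦3]→  3^(3 + 1) + 1 = 82  −1 ⇒ G_1=81
G_1=81  [base 3] 3^(3 + 1)  →[3↦4]→  4^(4 + 1) = 1024  −1 ⇒ G_2=1023
G_2=1023  [base 4] 3·4^4 + 3·4^3 + 3·4^2 + 3·4 + 3  →[4↦5]→  3·5^5 + 3·5^3 + 3·5^2 + 3·5 + 3 = 9843  −1 ⇒ G_3=9842
G_3=9842  [base 5] 3·5^5 + 3·5^3 + 3·5^2 + 3·5 + 2  →[5↦6]→  3·6^6 + 3·6^3 + 3·6^2 + 3·6 + 2 = 140744  −1 ⇒ G_4=140743
G_4=140743  [base 6] 3·6^6 + 3·6^3 + 3·6^2 + 3·6 + 1  →[6↦7]→  3·7^7 + 3·7^3 + 3·7^2 + 3·7 + 1 = 2471827  −1 ⇒ G_5=2471826
G_5=2471826  [base 7] 3·7^7 + 3·7^3 + 3·7^2 + 3·7  →[7↦8]→  3·8^8 + 3·8^3 + 3·8^2 + 3·8 = 50333400  −1 ⇒ G_6=50333399
G_6=50333399  [base 8] 3·8^8 + 3·8^3 + 3·8^2 + 2·8 + 7  →[8↦9]→  3·9^9 + 3·9^3 + 3·9^2 + 2·9 + 7 = 1162263922  −1 ⇒ G_7=1162263921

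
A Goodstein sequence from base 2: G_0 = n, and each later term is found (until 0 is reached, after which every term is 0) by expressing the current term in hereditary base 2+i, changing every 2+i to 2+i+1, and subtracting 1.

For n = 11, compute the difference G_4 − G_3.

264310

G_0=11  [base 2] 2^(2 + 1) + 2 + 1  →[2↦3]→  3^(3 + 1) + 3 + 1 = 85  −1 ⇒ G_1=84
G_1=84  [base 3] 3^(3 + 1) + 3  →[3↦4]→  4^(4 + 1) + 4 = 1028  −1 ⇒ G_2=1027
G_2=1027  [base 4] 4^(4 + 1) + 3  →[4↦5]→  5^(5 + 1) + 3 = 15628  −1 ⇒ G_3=15627
G_3=15627  [base 5] 5^(5 + 1) + 2  →[5↦6]→  6^(6 + 1) + 2 = 279938  −1 ⇒ G_4=279937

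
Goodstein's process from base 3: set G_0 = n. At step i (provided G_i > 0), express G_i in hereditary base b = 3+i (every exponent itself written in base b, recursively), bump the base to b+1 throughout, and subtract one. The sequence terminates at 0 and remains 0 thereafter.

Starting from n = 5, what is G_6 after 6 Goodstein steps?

G_0 = 5. HB_3(5) = 3 + 2. Bump = 6. G_1 = 5.
G_1 = 5. HB_4(5) = 4 + 1. Bump = 6. G_2 = 5.
G_2 = 5. HB_5(5) = 5. Bump = 6. G_3 = 5.
G_3 = 5. HB_6(5) = 5. Bump = 5. G_4 = 4.
G_4 = 4. HB_7(4) = 4. Bump = 4. G_5 = 3.
G_5 = 3. HB_8(3) = 3. Bump = 3. G_6 = 2.

2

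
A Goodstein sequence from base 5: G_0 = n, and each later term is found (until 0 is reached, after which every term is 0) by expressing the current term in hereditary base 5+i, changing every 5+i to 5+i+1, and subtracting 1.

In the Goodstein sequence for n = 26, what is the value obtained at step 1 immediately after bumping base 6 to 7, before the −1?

26 —HB5→ 5^2 + 1 —bump→ 6^2 + 1 = 37 —(−1)→ 36
36 —HB6→ 6^2 —bump→ 7^2 = 49 —(−1)→ 48

49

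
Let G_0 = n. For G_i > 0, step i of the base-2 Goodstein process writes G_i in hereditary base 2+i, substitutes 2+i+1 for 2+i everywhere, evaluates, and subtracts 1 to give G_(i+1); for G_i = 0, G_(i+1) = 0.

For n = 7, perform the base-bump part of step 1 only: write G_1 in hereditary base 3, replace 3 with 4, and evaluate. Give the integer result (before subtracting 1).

step 0: 7 = 2^2 + 2 + 1; sub 3 for 2: 3^3 + 3 + 1; = 31; G_1 = 31−1 = 30
step 1: 30 = 3^3 + 3; sub 4 for 3: 4^4 + 4; = 260; G_2 = 260−1 = 259

260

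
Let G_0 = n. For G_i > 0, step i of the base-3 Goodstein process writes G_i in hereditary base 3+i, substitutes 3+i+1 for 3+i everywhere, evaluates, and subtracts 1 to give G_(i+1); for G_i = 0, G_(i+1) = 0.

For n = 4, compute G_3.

step 0: 4 = 3 + 1; sub 4 for 3: 4 + 1; = 5; G_1 = 5−1 = 4
step 1: 4 = 4; sub 5 for 4: 5; = 5; G_2 = 5−1 = 4
step 2: 4 = 4; sub 6 for 5: 4; = 4; G_3 = 4−1 = 3
step 3: 3 = 3; sub 7 for 6: 3; = 3; G_4 = 3−1 = 2

3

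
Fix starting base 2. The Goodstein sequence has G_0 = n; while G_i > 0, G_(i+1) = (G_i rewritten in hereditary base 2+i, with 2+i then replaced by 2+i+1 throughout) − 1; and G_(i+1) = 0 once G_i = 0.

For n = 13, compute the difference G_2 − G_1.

1171

[0] 13 ≡ 2^(2 + 1) + 2^2 + 1 (base 2). Lift 3: 109. −1: 108.
[1] 108 ≡ 3^(3 + 1) + 3^3 (base 3). Lift 4: 1280. −1: 1279.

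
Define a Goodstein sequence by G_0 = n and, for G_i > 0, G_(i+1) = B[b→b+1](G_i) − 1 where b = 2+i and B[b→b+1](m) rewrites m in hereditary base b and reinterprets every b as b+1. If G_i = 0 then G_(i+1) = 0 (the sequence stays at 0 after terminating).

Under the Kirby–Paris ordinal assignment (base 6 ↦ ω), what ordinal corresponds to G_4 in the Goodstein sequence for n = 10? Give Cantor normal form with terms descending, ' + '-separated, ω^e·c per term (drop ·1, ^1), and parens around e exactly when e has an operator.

G_0 = 10. HB_2(10) = 2^(2 + 1) + 2. Bump = 84. G_1 = 83.
G_1 = 83. HB_3(83) = 3^(3 + 1) + 2. Bump = 1026. G_2 = 1025.
G_2 = 1025. HB_4(1025) = 4^(4 + 1) + 1. Bump = 15626. G_3 = 15625.
G_3 = 15625. HB_5(15625) = 5^(5 + 1). Bump = 279936. G_4 = 279935.

ω^ω·5 + ω^5·5 + ω^4·5 + ω^3·5 + ω^2·5 + ω·5 + 5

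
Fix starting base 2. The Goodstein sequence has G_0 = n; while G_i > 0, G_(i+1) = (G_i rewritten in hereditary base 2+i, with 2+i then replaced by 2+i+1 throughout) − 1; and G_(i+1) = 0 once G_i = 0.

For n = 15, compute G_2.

1283

G_0=15  [base 2] 2^(2 + 1) + 2^2 + 2 + 1  →[2↦3]→  3^(3 + 1) + 3^3 + 3 + 1 = 112  −1 ⇒ G_1=111
G_1=111  [base 3] 3^(3 + 1) + 3^3 + 3  →[3↦4]→  4^(4 + 1) + 4^4 + 4 = 1284  −1 ⇒ G_2=1283
G_2=1283  [base 4] 4^(4 + 1) + 4^4 + 3  →[4↦5]→  5^(5 + 1) + 5^5 + 3 = 18753  −1 ⇒ G_3=18752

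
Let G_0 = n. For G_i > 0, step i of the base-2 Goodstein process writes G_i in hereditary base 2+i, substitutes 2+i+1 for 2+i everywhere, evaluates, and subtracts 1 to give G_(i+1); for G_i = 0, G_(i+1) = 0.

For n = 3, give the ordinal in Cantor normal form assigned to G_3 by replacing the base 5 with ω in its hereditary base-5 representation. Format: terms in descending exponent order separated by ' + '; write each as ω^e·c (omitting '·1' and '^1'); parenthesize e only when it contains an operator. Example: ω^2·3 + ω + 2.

2

step 0: 3 = 2 + 1; sub 3 for 2: 3 + 1; = 4; G_1 = 4−1 = 3
step 1: 3 = 3; sub 4 for 3: 4; = 4; G_2 = 4−1 = 3
step 2: 3 = 3; sub 5 for 4: 3; = 3; G_3 = 3−1 = 2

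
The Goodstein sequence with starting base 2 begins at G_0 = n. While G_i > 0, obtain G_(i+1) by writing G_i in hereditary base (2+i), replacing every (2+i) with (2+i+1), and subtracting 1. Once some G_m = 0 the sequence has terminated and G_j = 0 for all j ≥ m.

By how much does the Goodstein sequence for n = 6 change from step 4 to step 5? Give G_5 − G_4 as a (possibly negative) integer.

[0] 6 ≡ 2^2 + 2 (base 2). Lift 3: 30. −1: 29.
[1] 29 ≡ 3^3 + 2 (base 3). Lift 4: 258. −1: 257.
[2] 257 ≡ 4^4 + 1 (base 4). Lift 5: 3126. −1: 3125.
[3] 3125 ≡ 5^5 (base 5). Lift 6: 46656. −1: 46655.
[4] 46655 ≡ 5·6^5 + 5·6^4 + 5·6^3 + 5·6^2 + 5·6 + 5 (base 6). Lift 7: 98040. −1: 98039.

51384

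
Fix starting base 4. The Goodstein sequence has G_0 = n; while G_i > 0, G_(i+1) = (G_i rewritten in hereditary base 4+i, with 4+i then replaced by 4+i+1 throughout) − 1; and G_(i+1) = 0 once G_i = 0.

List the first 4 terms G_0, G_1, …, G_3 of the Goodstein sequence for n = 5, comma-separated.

5, 5, 5, 4

[0] 5 ≡ 4 + 1 (base 4). Lift 5: 6. −1: 5.
[1] 5 ≡ 5 (base 5). Lift 6: 6. −1: 5.
[2] 5 ≡ 5 (base 6). Lift 7: 5. −1: 4.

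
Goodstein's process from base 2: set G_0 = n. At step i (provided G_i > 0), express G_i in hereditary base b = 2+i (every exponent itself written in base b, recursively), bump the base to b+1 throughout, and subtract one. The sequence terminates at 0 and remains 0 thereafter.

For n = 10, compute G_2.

1025

10 —HB2→ 2^(2 + 1) + 2 —bump→ 3^(3 + 1) + 3 = 84 —(−1)→ 83
83 —HB3→ 3^(3 + 1) + 2 —bump→ 4^(4 + 1) + 2 = 1026 —(−1)→ 1025
1025 —HB4→ 4^(4 + 1) + 1 —bump→ 5^(5 + 1) + 1 = 15626 —(−1)→ 15625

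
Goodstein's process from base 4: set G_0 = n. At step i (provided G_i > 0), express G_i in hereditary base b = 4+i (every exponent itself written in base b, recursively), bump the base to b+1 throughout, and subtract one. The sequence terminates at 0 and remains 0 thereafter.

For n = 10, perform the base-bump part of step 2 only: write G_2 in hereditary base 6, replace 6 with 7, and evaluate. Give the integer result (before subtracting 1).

i=0: 10 = 2·4 + 2 (b=4); 4→5: 2·5 + 2 = 12; 12−1 = 11
i=1: 11 = 2·5 + 1 (b=5); 5→6: 2·6 + 1 = 13; 13−1 = 12

14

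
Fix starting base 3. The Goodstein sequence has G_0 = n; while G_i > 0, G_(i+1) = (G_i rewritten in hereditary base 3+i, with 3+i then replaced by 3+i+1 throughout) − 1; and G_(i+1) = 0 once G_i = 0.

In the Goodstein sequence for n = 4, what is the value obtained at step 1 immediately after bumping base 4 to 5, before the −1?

step 0: 4 = 3 + 1; sub 4 for 3: 4 + 1; = 5; G_1 = 5−1 = 4
step 1: 4 = 4; sub 5 for 4: 5; = 5; G_2 = 5−1 = 4

5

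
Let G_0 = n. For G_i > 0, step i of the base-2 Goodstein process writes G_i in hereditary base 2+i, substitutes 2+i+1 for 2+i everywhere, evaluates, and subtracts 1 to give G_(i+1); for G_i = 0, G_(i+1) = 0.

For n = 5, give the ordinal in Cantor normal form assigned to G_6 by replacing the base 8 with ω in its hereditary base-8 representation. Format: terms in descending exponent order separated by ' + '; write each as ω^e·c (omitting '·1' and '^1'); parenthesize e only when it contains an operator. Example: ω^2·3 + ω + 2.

ω^3·3 + ω^2·3 + ω·2 + 7

(0) 5|_2 = 2^2 + 1 ↦ 3^3 + 1|_3 = 28 ⇒ 27
(1) 27|_3 = 3^3 ↦ 4^4|_4 = 256 ⇒ 255
(2) 255|_4 = 3·4^3 + 3·4^2 + 3·4 + 3 ↦ 3·5^3 + 3·5^2 + 3·5 + 3|_5 = 468 ⇒ 467
(3) 467|_5 = 3·5^3 + 3·5^2 + 3·5 + 2 ↦ 3·6^3 + 3·6^2 + 3·6 + 2|_6 = 776 ⇒ 775
(4) 775|_6 = 3·6^3 + 3·6^2 + 3·6 + 1 ↦ 3·7^3 + 3·7^2 + 3·7 + 1|_7 = 1198 ⇒ 1197
(5) 1197|_7 = 3·7^3 + 3·7^2 + 3·7 ↦ 3·8^3 + 3·8^2 + 3·8|_8 = 1752 ⇒ 1751
(6) 1751|_8 = 3·8^3 + 3·8^2 + 2·8 + 7 ↦ 3·9^3 + 3·9^2 + 2·9 + 7|_9 = 2455 ⇒ 2454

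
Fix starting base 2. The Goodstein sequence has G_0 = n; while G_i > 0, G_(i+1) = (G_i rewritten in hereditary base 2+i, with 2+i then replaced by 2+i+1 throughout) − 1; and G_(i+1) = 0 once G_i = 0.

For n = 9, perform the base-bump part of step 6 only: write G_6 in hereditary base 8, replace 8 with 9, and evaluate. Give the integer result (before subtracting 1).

i=0: 9 = 2^(2 + 1) + 1 (b=2); 2→3: 3^(3 + 1) + 1 = 82; 82−1 = 81
i=1: 81 = 3^(3 + 1) (b=3); 3→4: 4^(4 + 1) = 1024; 1024−1 = 1023
i=2: 1023 = 3·4^4 + 3·4^3 + 3·4^2 + 3·4 + 3 (b=4); 4→5: 3·5^5 + 3·5^3 + 3·5^2 + 3·5 + 3 = 9843; 9843−1 = 9842
i=3: 9842 = 3·5^5 + 3·5^3 + 3·5^2 + 3·5 + 2 (b=5); 5→6: 3·6^6 + 3·6^3 + 3·6^2 + 3·6 + 2 = 140744; 140744−1 = 140743
i=4: 140743 = 3·6^6 + 3·6^3 + 3·6^2 + 3·6 + 1 (b=6); 6→7: 3·7^7 + 3·7^3 + 3·7^2 + 3·7 + 1 = 2471827; 2471827−1 = 2471826
i=5: 2471826 = 3·7^7 + 3·7^3 + 3·7^2 + 3·7 (b=7); 7→8: 3·8^8 + 3·8^3 + 3·8^2 + 3·8 = 50333400; 50333400−1 = 50333399

1162263922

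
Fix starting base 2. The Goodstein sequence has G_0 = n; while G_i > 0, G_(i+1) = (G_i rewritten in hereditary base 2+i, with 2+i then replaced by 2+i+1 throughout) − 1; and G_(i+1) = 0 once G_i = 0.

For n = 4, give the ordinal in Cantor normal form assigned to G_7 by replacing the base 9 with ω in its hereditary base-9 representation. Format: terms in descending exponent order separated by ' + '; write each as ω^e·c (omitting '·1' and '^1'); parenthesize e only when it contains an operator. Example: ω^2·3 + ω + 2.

ω^2·2 + ω + 2

4 —HB2→ 2^2 —bump→ 3^3 = 27 —(−1)→ 26
26 —HB3→ 2·3^2 + 2·3 + 2 —bump→ 2·4^2 + 2·4 + 2 = 42 —(−1)→ 41
41 —HB4→ 2·4^2 + 2·4 + 1 —bump→ 2·5^2 + 2·5 + 1 = 61 —(−1)→ 60
60 —HB5→ 2·5^2 + 2·5 —bump→ 2·6^2 + 2·6 = 84 —(−1)→ 83
83 —HB6→ 2·6^2 + 6 + 5 —bump→ 2·7^2 + 7 + 5 = 110 —(−1)→ 109
109 —HB7→ 2·7^2 + 7 + 4 —bump→ 2·8^2 + 8 + 4 = 140 —(−1)→ 139
139 —HB8→ 2·8^2 + 8 + 3 —bump→ 2·9^2 + 9 + 3 = 174 —(−1)→ 173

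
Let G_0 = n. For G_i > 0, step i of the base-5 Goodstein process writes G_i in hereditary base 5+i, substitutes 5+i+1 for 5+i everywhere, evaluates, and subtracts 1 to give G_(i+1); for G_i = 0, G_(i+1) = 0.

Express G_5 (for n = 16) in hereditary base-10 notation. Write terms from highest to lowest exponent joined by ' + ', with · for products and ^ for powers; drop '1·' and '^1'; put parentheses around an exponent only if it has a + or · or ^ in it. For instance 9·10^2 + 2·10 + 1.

G_0=16  [base 5] 3·5 + 1  →[5↦6]→  3·6 + 1 = 19  −1 ⇒ G_1=18
G_1=18  [base 6] 3·6  →[6↦7]→  3·7 = 21  −1 ⇒ G_2=20
G_2=20  [base 7] 2·7 + 6  →[7↦8]→  2·8 + 6 = 22  −1 ⇒ G_3=21
G_3=21  [base 8] 2·8 + 5  →[8↦9]→  2·9 + 5 = 23  −1 ⇒ G_4=22
G_4=22  [base 9] 2·9 + 4  →[9↦10]→  2·10 + 4 = 24  −1 ⇒ G_5=23

2·10 + 3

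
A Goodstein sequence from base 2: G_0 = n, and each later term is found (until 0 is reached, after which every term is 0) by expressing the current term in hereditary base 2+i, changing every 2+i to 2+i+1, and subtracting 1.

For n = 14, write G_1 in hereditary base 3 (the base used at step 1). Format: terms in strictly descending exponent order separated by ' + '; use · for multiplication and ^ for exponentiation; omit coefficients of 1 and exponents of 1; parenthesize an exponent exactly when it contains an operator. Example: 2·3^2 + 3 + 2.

3^(3 + 1) + 3^3 + 2

G_0 = 14. HB_2(14) = 2^(2 + 1) + 2^2 + 2. Bump = 111. G_1 = 110.
G_1 = 110. HB_3(110) = 3^(3 + 1) + 3^3 + 2. Bump = 1282. G_2 = 1281.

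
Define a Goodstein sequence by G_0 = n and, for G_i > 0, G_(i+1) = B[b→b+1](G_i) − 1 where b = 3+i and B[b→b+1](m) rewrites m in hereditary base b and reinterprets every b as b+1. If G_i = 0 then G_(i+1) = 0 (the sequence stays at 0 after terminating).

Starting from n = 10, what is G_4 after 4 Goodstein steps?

30

G_0 = 10. HB_3(10) = 3^2 + 1. Bump = 17. G_1 = 16.
G_1 = 16. HB_4(16) = 4^2. Bump = 25. G_2 = 24.
G_2 = 24. HB_5(24) = 4·5 + 4. Bump = 28. G_3 = 27.
G_3 = 27. HB_6(27) = 4·6 + 3. Bump = 31. G_4 = 30.
G_4 = 30. HB_7(30) = 4·7 + 2. Bump = 34. G_5 = 33.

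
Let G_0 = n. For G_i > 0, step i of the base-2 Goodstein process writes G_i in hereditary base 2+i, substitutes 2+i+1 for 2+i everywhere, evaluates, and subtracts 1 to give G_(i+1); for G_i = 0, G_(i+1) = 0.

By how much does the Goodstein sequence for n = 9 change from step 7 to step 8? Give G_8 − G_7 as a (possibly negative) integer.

28837739404

base 2: 9 = 2^(2 + 1) + 1; at 3: 3^(3 + 1) + 1 = 82; next = 81
base 3: 81 = 3^(3 + 1); at 4: 4^(4 + 1) = 1024; next = 1023
base 4: 1023 = 3·4^4 + 3·4^3 + 3·4^2 + 3·4 + 3; at 5: 3·5^5 + 3·5^3 + 3·5^2 + 3·5 + 3 = 9843; next = 9842
base 5: 9842 = 3·5^5 + 3·5^3 + 3·5^2 + 3·5 + 2; at 6: 3·6^6 + 3·6^3 + 3·6^2 + 3·6 + 2 = 140744; next = 140743
base 6: 140743 = 3·6^6 + 3·6^3 + 3·6^2 + 3·6 + 1; at 7: 3·7^7 + 3·7^3 + 3·7^2 + 3·7 + 1 = 2471827; next = 2471826
base 7: 2471826 = 3·7^7 + 3·7^3 + 3·7^2 + 3·7; at 8: 3·8^8 + 3·8^3 + 3·8^2 + 3·8 = 50333400; next = 50333399
base 8: 50333399 = 3·8^8 + 3·8^3 + 3·8^2 + 2·8 + 7; at 9: 3·9^9 + 3·9^3 + 3·9^2 + 2·9 + 7 = 1162263922; next = 1162263921
base 9: 1162263921 = 3·9^9 + 3·9^3 + 3·9^2 + 2·9 + 6; at 10: 3·10^10 + 3·10^3 + 3·10^2 + 2·10 + 6 = 30000003326; next = 30000003325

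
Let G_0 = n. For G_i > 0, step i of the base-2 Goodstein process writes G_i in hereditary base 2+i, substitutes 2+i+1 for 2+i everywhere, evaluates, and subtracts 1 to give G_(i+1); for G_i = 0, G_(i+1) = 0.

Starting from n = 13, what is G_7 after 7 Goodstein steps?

3486786855

G_0=13  [base 2] 2^(2 + 1) + 2^2 + 1  →[2↦3]→  3^(3 + 1) + 3^3 + 1 = 109  −1 ⇒ G_1=108
G_1=108  [base 3] 3^(3 + 1) + 3^3  →[3↦4]→  4^(4 + 1) + 4^4 = 1280  −1 ⇒ G_2=1279
G_2=1279  [base 4] 4^(4 + 1) + 3·4^3 + 3·4^2 + 3·4 + 3  →[4↦5]→  5^(5 + 1) + 3·5^3 + 3·5^2 + 3·5 + 3 = 16093  −1 ⇒ G_3=16092
G_3=16092  [base 5] 5^(5 + 1) + 3·5^3 + 3·5^2 + 3·5 + 2  →[5↦6]→  6^(6 + 1) + 3·6^3 + 3·6^2 + 3·6 + 2 = 280712  −1 ⇒ G_4=280711
G_4=280711  [base 6] 6^(6 + 1) + 3·6^3 + 3·6^2 + 3·6 + 1  →[6↦7]→  7^(7 + 1) + 3·7^3 + 3·7^2 + 3·7 + 1 = 5765999  −1 ⇒ G_5=5765998
G_5=5765998  [base 7] 7^(7 + 1) + 3·7^3 + 3·7^2 + 3·7  →[7↦8]→  8^(8 + 1) + 3·8^3 + 3·8^2 + 3·8 = 134219480  −1 ⇒ G_6=134219479
G_6=134219479  [base 8] 8^(8 + 1) + 3·8^3 + 3·8^2 + 2·8 + 7  →[8↦9]→  9^(9 + 1) + 3·9^3 + 3·9^2 + 2·9 + 7 = 3486786856  −1 ⇒ G_7=3486786855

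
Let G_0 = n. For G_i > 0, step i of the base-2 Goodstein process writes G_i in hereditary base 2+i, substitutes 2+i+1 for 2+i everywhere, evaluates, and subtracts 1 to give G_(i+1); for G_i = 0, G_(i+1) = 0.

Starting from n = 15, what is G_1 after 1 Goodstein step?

15 —HB2→ 2^(2 + 1) + 2^2 + 2 + 1 —bump→ 3^(3 + 1) + 3^3 + 3 + 1 = 112 —(−1)→ 111
111 —HB3→ 3^(3 + 1) + 3^3 + 3 —bump→ 4^(4 + 1) + 4^4 + 4 = 1284 —(−1)→ 1283

111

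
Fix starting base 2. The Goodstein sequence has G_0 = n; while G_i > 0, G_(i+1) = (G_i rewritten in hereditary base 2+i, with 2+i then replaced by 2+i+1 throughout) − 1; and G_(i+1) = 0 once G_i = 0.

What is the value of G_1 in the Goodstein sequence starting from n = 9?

base 2: 9 = 2^(2 + 1) + 1; at 3: 3^(3 + 1) + 1 = 82; next = 81
base 3: 81 = 3^(3 + 1); at 4: 4^(4 + 1) = 1024; next = 1023

81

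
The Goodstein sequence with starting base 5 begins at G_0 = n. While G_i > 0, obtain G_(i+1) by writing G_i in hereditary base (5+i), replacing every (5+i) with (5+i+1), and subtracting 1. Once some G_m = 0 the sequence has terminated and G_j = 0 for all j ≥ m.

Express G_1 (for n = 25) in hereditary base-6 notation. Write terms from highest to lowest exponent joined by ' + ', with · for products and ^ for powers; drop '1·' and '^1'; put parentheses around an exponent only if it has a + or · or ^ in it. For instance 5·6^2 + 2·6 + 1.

i=0: 25 = 5^2 (b=5); 5→6: 6^2 = 36; 36−1 = 35
i=1: 35 = 5·6 + 5 (b=6); 6→7: 5·7 + 5 = 40; 40−1 = 39

5·6 + 5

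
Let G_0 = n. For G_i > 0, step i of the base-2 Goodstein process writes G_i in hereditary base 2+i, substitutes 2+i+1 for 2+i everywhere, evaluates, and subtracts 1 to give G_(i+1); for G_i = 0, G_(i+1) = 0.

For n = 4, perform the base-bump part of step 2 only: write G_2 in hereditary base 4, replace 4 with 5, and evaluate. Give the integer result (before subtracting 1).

61

step 0: 4 = 2^2; sub 3 for 2: 3^3; = 27; G_1 = 27−1 = 26
step 1: 26 = 2·3^2 + 2·3 + 2; sub 4 for 3: 2·4^2 + 2·4 + 2; = 42; G_2 = 42−1 = 41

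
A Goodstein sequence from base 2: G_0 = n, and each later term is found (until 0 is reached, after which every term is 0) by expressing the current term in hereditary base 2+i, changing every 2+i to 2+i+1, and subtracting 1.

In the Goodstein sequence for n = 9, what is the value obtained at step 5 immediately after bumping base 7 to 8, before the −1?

(0) 9|_2 = 2^(2 + 1) + 1 ↦ 3^(3 + 1) + 1|_3 = 82 ⇒ 81
(1) 81|_3 = 3^(3 + 1) ↦ 4^(4 + 1)|_4 = 1024 ⇒ 1023
(2) 1023|_4 = 3·4^4 + 3·4^3 + 3·4^2 + 3·4 + 3 ↦ 3·5^5 + 3·5^3 + 3·5^2 + 3·5 + 3|_5 = 9843 ⇒ 9842
(3) 9842|_5 = 3·5^5 + 3·5^3 + 3·5^2 + 3·5 + 2 ↦ 3·6^6 + 3·6^3 + 3·6^2 + 3·6 + 2|_6 = 140744 ⇒ 140743
(4) 140743|_6 = 3·6^6 + 3·6^3 + 3·6^2 + 3·6 + 1 ↦ 3·7^7 + 3·7^3 + 3·7^2 + 3·7 + 1|_7 = 2471827 ⇒ 2471826
(5) 2471826|_7 = 3·7^7 + 3·7^3 + 3·7^2 + 3·7 ↦ 3·8^8 + 3·8^3 + 3·8^2 + 3·8|_8 = 50333400 ⇒ 50333399

50333400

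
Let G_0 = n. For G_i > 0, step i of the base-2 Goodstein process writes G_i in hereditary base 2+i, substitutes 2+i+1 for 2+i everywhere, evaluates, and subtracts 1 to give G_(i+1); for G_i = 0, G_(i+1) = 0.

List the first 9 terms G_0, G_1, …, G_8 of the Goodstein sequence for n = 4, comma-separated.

4, 26, 41, 60, 83, 109, 139, 173, 211

4 —HB2→ 2^2 —bump→ 3^3 = 27 —(−1)→ 26
26 —HB3→ 2·3^2 + 2·3 + 2 —bump→ 2·4^2 + 2·4 + 2 = 42 —(−1)→ 41
41 —HB4→ 2·4^2 + 2·4 + 1 —bump→ 2·5^2 + 2·5 + 1 = 61 —(−1)→ 60
60 —HB5→ 2·5^2 + 2·5 —bump→ 2·6^2 + 2·6 = 84 —(−1)→ 83
83 —HB6→ 2·6^2 + 6 + 5 —bump→ 2·7^2 + 7 + 5 = 110 —(−1)→ 109
109 —HB7→ 2·7^2 + 7 + 4 —bump→ 2·8^2 + 8 + 4 = 140 —(−1)→ 139
139 —HB8→ 2·8^2 + 8 + 3 —bump→ 2·9^2 + 9 + 3 = 174 —(−1)→ 173
173 —HB9→ 2·9^2 + 9 + 2 —bump→ 2·10^2 + 10 + 2 = 212 —(−1)→ 211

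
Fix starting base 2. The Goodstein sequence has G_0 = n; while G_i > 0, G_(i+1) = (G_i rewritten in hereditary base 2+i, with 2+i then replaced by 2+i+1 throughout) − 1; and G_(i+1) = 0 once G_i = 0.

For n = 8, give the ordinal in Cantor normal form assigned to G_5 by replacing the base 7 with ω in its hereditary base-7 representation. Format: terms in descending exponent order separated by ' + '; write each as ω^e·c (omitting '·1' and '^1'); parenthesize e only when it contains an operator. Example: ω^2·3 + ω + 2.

step 0: 8 = 2^(2 + 1); sub 3 for 2: 3^(3 + 1); = 81; G_1 = 81−1 = 80
step 1: 80 = 2·3^3 + 2·3^2 + 2·3 + 2; sub 4 for 3: 2·4^4 + 2·4^2 + 2·4 + 2; = 554; G_2 = 554−1 = 553
step 2: 553 = 2·4^4 + 2·4^2 + 2·4 + 1; sub 5 for 4: 2·5^5 + 2·5^2 + 2·5 + 1; = 6311; G_3 = 6311−1 = 6310
step 3: 6310 = 2·5^5 + 2·5^2 + 2·5; sub 6 for 5: 2·6^6 + 2·6^2 + 2·6; = 93396; G_4 = 93396−1 = 93395
step 4: 93395 = 2·6^6 + 2·6^2 + 6 + 5; sub 7 for 6: 2·7^7 + 2·7^2 + 7 + 5; = 1647196; G_5 = 1647196−1 = 1647195
step 5: 1647195 = 2·7^7 + 2·7^2 + 7 + 4; sub 8 for 7: 2·8^8 + 2·8^2 + 8 + 4; = 33554572; G_6 = 33554572−1 = 33554571

ω^ω·2 + ω^2·2 + ω + 4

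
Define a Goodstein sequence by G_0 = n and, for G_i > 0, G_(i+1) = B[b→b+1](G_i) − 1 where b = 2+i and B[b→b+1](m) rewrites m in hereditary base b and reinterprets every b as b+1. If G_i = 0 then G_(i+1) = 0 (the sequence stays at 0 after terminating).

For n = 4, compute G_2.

41

G_0=4  [base 2] 2^2  →[2↦3]→  3^3 = 27  −1 ⇒ G_1=26
G_1=26  [base 3] 2·3^2 + 2·3 + 2  →[3↦4]→  2·4^2 + 2·4 + 2 = 42  −1 ⇒ G_2=41
G_2=41  [base 4] 2·4^2 + 2·4 + 1  →[4↦5]→  2·5^2 + 2·5 + 1 = 61  −1 ⇒ G_3=60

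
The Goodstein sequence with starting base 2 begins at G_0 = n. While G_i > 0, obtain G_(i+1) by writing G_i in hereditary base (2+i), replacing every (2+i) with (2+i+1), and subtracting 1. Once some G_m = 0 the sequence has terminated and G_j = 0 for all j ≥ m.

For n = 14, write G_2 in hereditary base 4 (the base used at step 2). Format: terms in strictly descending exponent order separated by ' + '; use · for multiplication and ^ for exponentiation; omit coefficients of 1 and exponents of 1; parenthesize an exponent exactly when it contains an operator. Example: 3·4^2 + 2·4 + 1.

G_0=14  [base 2] 2^(2 + 1) + 2^2 + 2  →[2↦3]→  3^(3 + 1) + 3^3 + 3 = 111  −1 ⇒ G_1=110
G_1=110  [base 3] 3^(3 + 1) + 3^3 + 2  →[3↦4]→  4^(4 + 1) + 4^4 + 2 = 1282  −1 ⇒ G_2=1281
G_2=1281  [base 4] 4^(4 + 1) + 4^4 + 1  →[4↦5]→  5^(5 + 1) + 5^5 + 1 = 18751  −1 ⇒ G_3=18750

4^(4 + 1) + 4^4 + 1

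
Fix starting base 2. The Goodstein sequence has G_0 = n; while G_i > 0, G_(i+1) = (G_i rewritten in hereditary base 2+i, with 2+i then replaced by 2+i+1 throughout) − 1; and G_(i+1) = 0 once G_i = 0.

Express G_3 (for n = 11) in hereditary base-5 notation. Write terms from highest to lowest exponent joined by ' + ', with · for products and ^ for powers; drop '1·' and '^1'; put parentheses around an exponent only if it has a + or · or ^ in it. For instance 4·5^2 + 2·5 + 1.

5^(5 + 1) + 2

G_0 = 11. HB_2(11) = 2^(2 + 1) + 2 + 1. Bump = 85. G_1 = 84.
G_1 = 84. HB_3(84) = 3^(3 + 1) + 3. Bump = 1028. G_2 = 1027.
G_2 = 1027. HB_4(1027) = 4^(4 + 1) + 3. Bump = 15628. G_3 = 15627.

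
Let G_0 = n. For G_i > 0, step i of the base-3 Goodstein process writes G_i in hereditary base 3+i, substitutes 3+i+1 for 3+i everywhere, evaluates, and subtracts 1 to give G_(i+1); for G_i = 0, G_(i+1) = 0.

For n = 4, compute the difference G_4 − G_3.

G_0=4  [base 3] 3 + 1  →[3↦4]→  4 + 1 = 5  −1 ⇒ G_1=4
G_1=4  [base 4] 4  →[4↦5]→  5 = 5  −1 ⇒ G_2=4
G_2=4  [base 5] 4  →[5↦6]→  4 = 4  −1 ⇒ G_3=3
G_3=3  [base 6] 3  →[6↦7]→  3 = 3  −1 ⇒ G_4=2

-1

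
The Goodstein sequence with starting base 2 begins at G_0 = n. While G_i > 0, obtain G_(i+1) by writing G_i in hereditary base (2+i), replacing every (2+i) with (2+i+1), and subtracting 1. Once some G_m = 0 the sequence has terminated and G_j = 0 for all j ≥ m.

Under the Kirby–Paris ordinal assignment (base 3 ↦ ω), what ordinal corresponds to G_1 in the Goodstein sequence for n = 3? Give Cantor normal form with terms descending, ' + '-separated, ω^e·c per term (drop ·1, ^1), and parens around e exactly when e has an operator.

base 2: 3 = 2 + 1; at 3: 3 + 1 = 4; next = 3
base 3: 3 = 3; at 4: 4 = 4; next = 3

ω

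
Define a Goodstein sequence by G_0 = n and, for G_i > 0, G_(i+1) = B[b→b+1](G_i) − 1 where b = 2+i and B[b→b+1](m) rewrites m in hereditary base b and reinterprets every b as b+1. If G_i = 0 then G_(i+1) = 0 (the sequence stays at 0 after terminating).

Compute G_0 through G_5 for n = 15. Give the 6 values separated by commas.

15, 111, 1283, 18752, 326593, 6588344

i=0: 15 = 2^(2 + 1) + 2^2 + 2 + 1 (b=2); 2→3: 3^(3 + 1) + 3^3 + 3 + 1 = 112; 112−1 = 111
i=1: 111 = 3^(3 + 1) + 3^3 + 3 (b=3); 3→4: 4^(4 + 1) + 4^4 + 4 = 1284; 1284−1 = 1283
i=2: 1283 = 4^(4 + 1) + 4^4 + 3 (b=4); 4→5: 5^(5 + 1) + 5^5 + 3 = 18753; 18753−1 = 18752
i=3: 18752 = 5^(5 + 1) + 5^5 + 2 (b=5); 5→6: 6^(6 + 1) + 6^6 + 2 = 326594; 326594−1 = 326593
i=4: 326593 = 6^(6 + 1) + 6^6 + 1 (b=6); 6→7: 7^(7 + 1) + 7^7 + 1 = 6588345; 6588345−1 = 6588344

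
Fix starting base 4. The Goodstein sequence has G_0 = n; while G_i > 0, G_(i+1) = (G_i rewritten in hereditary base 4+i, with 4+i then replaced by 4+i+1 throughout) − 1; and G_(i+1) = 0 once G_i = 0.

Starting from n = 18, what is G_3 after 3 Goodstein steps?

i=0: 18 = 4^2 + 2 (b=4); 4→5: 5^2 + 2 = 27; 27−1 = 26
i=1: 26 = 5^2 + 1 (b=5); 5→6: 6^2 + 1 = 37; 37−1 = 36
i=2: 36 = 6^2 (b=6); 6→7: 7^2 = 49; 49−1 = 48
i=3: 48 = 6·7 + 6 (b=7); 7→8: 6·8 + 6 = 54; 54−1 = 53

48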